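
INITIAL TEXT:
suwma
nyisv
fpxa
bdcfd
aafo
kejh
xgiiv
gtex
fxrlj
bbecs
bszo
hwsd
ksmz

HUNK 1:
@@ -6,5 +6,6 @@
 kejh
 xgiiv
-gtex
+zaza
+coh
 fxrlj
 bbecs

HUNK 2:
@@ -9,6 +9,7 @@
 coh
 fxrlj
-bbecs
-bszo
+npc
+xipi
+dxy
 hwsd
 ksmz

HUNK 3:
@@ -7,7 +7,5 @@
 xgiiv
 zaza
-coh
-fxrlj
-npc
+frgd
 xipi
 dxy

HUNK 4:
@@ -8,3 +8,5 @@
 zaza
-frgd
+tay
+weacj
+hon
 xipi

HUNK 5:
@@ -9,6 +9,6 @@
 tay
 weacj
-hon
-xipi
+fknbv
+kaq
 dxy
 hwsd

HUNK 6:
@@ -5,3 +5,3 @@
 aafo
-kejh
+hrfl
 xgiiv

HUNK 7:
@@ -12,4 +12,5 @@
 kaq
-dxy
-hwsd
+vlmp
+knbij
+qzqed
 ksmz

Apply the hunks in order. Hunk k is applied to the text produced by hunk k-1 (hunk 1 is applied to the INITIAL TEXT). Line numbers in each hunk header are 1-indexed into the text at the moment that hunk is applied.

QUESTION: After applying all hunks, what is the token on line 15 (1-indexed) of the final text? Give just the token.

Hunk 1: at line 6 remove [gtex] add [zaza,coh] -> 14 lines: suwma nyisv fpxa bdcfd aafo kejh xgiiv zaza coh fxrlj bbecs bszo hwsd ksmz
Hunk 2: at line 9 remove [bbecs,bszo] add [npc,xipi,dxy] -> 15 lines: suwma nyisv fpxa bdcfd aafo kejh xgiiv zaza coh fxrlj npc xipi dxy hwsd ksmz
Hunk 3: at line 7 remove [coh,fxrlj,npc] add [frgd] -> 13 lines: suwma nyisv fpxa bdcfd aafo kejh xgiiv zaza frgd xipi dxy hwsd ksmz
Hunk 4: at line 8 remove [frgd] add [tay,weacj,hon] -> 15 lines: suwma nyisv fpxa bdcfd aafo kejh xgiiv zaza tay weacj hon xipi dxy hwsd ksmz
Hunk 5: at line 9 remove [hon,xipi] add [fknbv,kaq] -> 15 lines: suwma nyisv fpxa bdcfd aafo kejh xgiiv zaza tay weacj fknbv kaq dxy hwsd ksmz
Hunk 6: at line 5 remove [kejh] add [hrfl] -> 15 lines: suwma nyisv fpxa bdcfd aafo hrfl xgiiv zaza tay weacj fknbv kaq dxy hwsd ksmz
Hunk 7: at line 12 remove [dxy,hwsd] add [vlmp,knbij,qzqed] -> 16 lines: suwma nyisv fpxa bdcfd aafo hrfl xgiiv zaza tay weacj fknbv kaq vlmp knbij qzqed ksmz
Final line 15: qzqed

Answer: qzqed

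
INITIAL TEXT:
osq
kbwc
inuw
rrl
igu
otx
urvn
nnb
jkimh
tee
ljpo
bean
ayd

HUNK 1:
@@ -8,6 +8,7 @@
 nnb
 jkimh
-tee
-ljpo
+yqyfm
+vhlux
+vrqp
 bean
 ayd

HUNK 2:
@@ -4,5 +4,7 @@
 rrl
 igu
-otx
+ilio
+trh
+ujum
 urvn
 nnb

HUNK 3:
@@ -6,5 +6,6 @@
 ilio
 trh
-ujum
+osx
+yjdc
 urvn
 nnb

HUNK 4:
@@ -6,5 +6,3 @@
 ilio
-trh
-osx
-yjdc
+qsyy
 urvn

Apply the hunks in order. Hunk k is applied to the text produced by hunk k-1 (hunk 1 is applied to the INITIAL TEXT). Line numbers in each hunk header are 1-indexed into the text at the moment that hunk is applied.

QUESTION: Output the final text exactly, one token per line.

Hunk 1: at line 8 remove [tee,ljpo] add [yqyfm,vhlux,vrqp] -> 14 lines: osq kbwc inuw rrl igu otx urvn nnb jkimh yqyfm vhlux vrqp bean ayd
Hunk 2: at line 4 remove [otx] add [ilio,trh,ujum] -> 16 lines: osq kbwc inuw rrl igu ilio trh ujum urvn nnb jkimh yqyfm vhlux vrqp bean ayd
Hunk 3: at line 6 remove [ujum] add [osx,yjdc] -> 17 lines: osq kbwc inuw rrl igu ilio trh osx yjdc urvn nnb jkimh yqyfm vhlux vrqp bean ayd
Hunk 4: at line 6 remove [trh,osx,yjdc] add [qsyy] -> 15 lines: osq kbwc inuw rrl igu ilio qsyy urvn nnb jkimh yqyfm vhlux vrqp bean ayd

Answer: osq
kbwc
inuw
rrl
igu
ilio
qsyy
urvn
nnb
jkimh
yqyfm
vhlux
vrqp
bean
ayd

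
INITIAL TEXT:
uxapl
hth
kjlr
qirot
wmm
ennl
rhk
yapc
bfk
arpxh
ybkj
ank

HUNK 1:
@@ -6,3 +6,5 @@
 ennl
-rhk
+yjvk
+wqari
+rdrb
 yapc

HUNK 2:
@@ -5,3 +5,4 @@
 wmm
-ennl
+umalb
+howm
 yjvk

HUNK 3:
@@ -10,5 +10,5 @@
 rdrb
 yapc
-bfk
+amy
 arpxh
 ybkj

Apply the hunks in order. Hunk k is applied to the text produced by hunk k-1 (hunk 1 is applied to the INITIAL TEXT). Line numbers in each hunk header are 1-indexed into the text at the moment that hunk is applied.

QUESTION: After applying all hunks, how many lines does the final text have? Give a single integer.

Hunk 1: at line 6 remove [rhk] add [yjvk,wqari,rdrb] -> 14 lines: uxapl hth kjlr qirot wmm ennl yjvk wqari rdrb yapc bfk arpxh ybkj ank
Hunk 2: at line 5 remove [ennl] add [umalb,howm] -> 15 lines: uxapl hth kjlr qirot wmm umalb howm yjvk wqari rdrb yapc bfk arpxh ybkj ank
Hunk 3: at line 10 remove [bfk] add [amy] -> 15 lines: uxapl hth kjlr qirot wmm umalb howm yjvk wqari rdrb yapc amy arpxh ybkj ank
Final line count: 15

Answer: 15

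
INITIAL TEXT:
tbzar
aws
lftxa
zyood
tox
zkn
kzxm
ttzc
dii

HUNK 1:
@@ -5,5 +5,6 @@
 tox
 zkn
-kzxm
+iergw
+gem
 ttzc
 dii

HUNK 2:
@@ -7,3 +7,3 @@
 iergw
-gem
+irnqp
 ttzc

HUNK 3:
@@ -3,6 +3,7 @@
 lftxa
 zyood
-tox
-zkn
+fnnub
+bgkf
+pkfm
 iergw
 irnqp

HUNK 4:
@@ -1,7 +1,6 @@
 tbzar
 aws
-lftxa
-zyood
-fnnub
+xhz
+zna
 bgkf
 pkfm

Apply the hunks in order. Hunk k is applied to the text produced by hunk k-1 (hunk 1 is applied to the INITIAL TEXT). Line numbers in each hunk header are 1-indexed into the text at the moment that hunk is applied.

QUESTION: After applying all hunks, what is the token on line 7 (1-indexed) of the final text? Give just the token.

Hunk 1: at line 5 remove [kzxm] add [iergw,gem] -> 10 lines: tbzar aws lftxa zyood tox zkn iergw gem ttzc dii
Hunk 2: at line 7 remove [gem] add [irnqp] -> 10 lines: tbzar aws lftxa zyood tox zkn iergw irnqp ttzc dii
Hunk 3: at line 3 remove [tox,zkn] add [fnnub,bgkf,pkfm] -> 11 lines: tbzar aws lftxa zyood fnnub bgkf pkfm iergw irnqp ttzc dii
Hunk 4: at line 1 remove [lftxa,zyood,fnnub] add [xhz,zna] -> 10 lines: tbzar aws xhz zna bgkf pkfm iergw irnqp ttzc dii
Final line 7: iergw

Answer: iergw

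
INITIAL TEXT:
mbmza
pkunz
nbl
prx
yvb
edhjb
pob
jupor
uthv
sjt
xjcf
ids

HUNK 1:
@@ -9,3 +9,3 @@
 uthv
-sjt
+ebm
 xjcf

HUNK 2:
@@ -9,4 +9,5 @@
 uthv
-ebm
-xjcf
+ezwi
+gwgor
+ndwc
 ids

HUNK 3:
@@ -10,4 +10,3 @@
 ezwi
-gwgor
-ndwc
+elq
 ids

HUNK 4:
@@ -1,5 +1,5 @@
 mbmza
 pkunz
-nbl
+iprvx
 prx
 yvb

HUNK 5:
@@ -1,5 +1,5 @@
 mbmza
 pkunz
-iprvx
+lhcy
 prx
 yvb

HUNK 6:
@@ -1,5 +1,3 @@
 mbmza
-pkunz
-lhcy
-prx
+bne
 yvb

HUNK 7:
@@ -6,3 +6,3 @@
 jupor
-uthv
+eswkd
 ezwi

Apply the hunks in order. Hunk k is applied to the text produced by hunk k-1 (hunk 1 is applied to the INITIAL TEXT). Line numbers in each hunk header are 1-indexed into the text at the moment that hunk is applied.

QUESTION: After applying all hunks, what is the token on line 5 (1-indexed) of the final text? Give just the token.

Hunk 1: at line 9 remove [sjt] add [ebm] -> 12 lines: mbmza pkunz nbl prx yvb edhjb pob jupor uthv ebm xjcf ids
Hunk 2: at line 9 remove [ebm,xjcf] add [ezwi,gwgor,ndwc] -> 13 lines: mbmza pkunz nbl prx yvb edhjb pob jupor uthv ezwi gwgor ndwc ids
Hunk 3: at line 10 remove [gwgor,ndwc] add [elq] -> 12 lines: mbmza pkunz nbl prx yvb edhjb pob jupor uthv ezwi elq ids
Hunk 4: at line 1 remove [nbl] add [iprvx] -> 12 lines: mbmza pkunz iprvx prx yvb edhjb pob jupor uthv ezwi elq ids
Hunk 5: at line 1 remove [iprvx] add [lhcy] -> 12 lines: mbmza pkunz lhcy prx yvb edhjb pob jupor uthv ezwi elq ids
Hunk 6: at line 1 remove [pkunz,lhcy,prx] add [bne] -> 10 lines: mbmza bne yvb edhjb pob jupor uthv ezwi elq ids
Hunk 7: at line 6 remove [uthv] add [eswkd] -> 10 lines: mbmza bne yvb edhjb pob jupor eswkd ezwi elq ids
Final line 5: pob

Answer: pob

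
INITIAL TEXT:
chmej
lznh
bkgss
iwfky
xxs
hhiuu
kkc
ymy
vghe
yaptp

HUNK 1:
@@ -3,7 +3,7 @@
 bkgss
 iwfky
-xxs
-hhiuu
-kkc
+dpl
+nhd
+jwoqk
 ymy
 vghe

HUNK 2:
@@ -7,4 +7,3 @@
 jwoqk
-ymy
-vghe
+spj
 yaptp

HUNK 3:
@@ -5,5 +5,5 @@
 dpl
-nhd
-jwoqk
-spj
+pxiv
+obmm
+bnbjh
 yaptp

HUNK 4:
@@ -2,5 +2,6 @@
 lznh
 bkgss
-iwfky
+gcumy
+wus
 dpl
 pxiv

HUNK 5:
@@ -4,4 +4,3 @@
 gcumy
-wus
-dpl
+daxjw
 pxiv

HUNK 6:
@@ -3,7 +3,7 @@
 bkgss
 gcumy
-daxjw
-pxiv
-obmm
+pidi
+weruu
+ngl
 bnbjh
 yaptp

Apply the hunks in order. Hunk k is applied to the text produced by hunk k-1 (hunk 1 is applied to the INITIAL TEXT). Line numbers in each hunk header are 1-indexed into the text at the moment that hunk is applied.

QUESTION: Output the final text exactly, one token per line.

Answer: chmej
lznh
bkgss
gcumy
pidi
weruu
ngl
bnbjh
yaptp

Derivation:
Hunk 1: at line 3 remove [xxs,hhiuu,kkc] add [dpl,nhd,jwoqk] -> 10 lines: chmej lznh bkgss iwfky dpl nhd jwoqk ymy vghe yaptp
Hunk 2: at line 7 remove [ymy,vghe] add [spj] -> 9 lines: chmej lznh bkgss iwfky dpl nhd jwoqk spj yaptp
Hunk 3: at line 5 remove [nhd,jwoqk,spj] add [pxiv,obmm,bnbjh] -> 9 lines: chmej lznh bkgss iwfky dpl pxiv obmm bnbjh yaptp
Hunk 4: at line 2 remove [iwfky] add [gcumy,wus] -> 10 lines: chmej lznh bkgss gcumy wus dpl pxiv obmm bnbjh yaptp
Hunk 5: at line 4 remove [wus,dpl] add [daxjw] -> 9 lines: chmej lznh bkgss gcumy daxjw pxiv obmm bnbjh yaptp
Hunk 6: at line 3 remove [daxjw,pxiv,obmm] add [pidi,weruu,ngl] -> 9 lines: chmej lznh bkgss gcumy pidi weruu ngl bnbjh yaptp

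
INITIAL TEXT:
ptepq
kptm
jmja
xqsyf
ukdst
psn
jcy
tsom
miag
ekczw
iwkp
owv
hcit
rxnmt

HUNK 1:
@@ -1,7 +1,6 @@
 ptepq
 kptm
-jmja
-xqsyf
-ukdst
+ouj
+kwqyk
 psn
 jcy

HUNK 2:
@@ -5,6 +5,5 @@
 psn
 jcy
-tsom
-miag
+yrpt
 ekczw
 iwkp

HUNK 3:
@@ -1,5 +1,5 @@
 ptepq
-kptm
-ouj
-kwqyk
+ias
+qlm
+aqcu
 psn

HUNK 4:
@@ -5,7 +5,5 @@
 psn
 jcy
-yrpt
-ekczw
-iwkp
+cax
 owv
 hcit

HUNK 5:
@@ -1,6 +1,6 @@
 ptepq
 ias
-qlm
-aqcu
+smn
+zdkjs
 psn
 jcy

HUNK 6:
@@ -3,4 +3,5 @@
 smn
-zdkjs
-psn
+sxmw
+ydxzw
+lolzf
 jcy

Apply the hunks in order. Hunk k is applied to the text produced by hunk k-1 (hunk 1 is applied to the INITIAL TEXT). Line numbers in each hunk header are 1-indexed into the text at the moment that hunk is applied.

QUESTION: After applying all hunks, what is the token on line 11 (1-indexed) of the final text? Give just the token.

Hunk 1: at line 1 remove [jmja,xqsyf,ukdst] add [ouj,kwqyk] -> 13 lines: ptepq kptm ouj kwqyk psn jcy tsom miag ekczw iwkp owv hcit rxnmt
Hunk 2: at line 5 remove [tsom,miag] add [yrpt] -> 12 lines: ptepq kptm ouj kwqyk psn jcy yrpt ekczw iwkp owv hcit rxnmt
Hunk 3: at line 1 remove [kptm,ouj,kwqyk] add [ias,qlm,aqcu] -> 12 lines: ptepq ias qlm aqcu psn jcy yrpt ekczw iwkp owv hcit rxnmt
Hunk 4: at line 5 remove [yrpt,ekczw,iwkp] add [cax] -> 10 lines: ptepq ias qlm aqcu psn jcy cax owv hcit rxnmt
Hunk 5: at line 1 remove [qlm,aqcu] add [smn,zdkjs] -> 10 lines: ptepq ias smn zdkjs psn jcy cax owv hcit rxnmt
Hunk 6: at line 3 remove [zdkjs,psn] add [sxmw,ydxzw,lolzf] -> 11 lines: ptepq ias smn sxmw ydxzw lolzf jcy cax owv hcit rxnmt
Final line 11: rxnmt

Answer: rxnmt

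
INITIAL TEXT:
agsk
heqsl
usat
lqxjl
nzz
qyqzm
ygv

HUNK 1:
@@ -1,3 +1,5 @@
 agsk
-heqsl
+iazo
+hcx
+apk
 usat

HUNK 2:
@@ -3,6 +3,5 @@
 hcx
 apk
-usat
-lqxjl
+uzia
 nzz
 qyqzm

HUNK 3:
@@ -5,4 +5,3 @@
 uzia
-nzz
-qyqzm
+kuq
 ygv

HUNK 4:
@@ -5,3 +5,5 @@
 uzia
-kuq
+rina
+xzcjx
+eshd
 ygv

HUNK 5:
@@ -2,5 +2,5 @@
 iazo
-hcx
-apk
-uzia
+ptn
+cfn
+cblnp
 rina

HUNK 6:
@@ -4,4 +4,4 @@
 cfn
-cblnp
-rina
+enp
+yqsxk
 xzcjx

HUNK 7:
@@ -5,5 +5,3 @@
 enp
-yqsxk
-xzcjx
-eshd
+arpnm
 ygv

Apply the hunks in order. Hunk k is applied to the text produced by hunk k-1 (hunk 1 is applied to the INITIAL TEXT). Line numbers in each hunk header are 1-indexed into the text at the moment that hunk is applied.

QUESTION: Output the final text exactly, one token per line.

Answer: agsk
iazo
ptn
cfn
enp
arpnm
ygv

Derivation:
Hunk 1: at line 1 remove [heqsl] add [iazo,hcx,apk] -> 9 lines: agsk iazo hcx apk usat lqxjl nzz qyqzm ygv
Hunk 2: at line 3 remove [usat,lqxjl] add [uzia] -> 8 lines: agsk iazo hcx apk uzia nzz qyqzm ygv
Hunk 3: at line 5 remove [nzz,qyqzm] add [kuq] -> 7 lines: agsk iazo hcx apk uzia kuq ygv
Hunk 4: at line 5 remove [kuq] add [rina,xzcjx,eshd] -> 9 lines: agsk iazo hcx apk uzia rina xzcjx eshd ygv
Hunk 5: at line 2 remove [hcx,apk,uzia] add [ptn,cfn,cblnp] -> 9 lines: agsk iazo ptn cfn cblnp rina xzcjx eshd ygv
Hunk 6: at line 4 remove [cblnp,rina] add [enp,yqsxk] -> 9 lines: agsk iazo ptn cfn enp yqsxk xzcjx eshd ygv
Hunk 7: at line 5 remove [yqsxk,xzcjx,eshd] add [arpnm] -> 7 lines: agsk iazo ptn cfn enp arpnm ygv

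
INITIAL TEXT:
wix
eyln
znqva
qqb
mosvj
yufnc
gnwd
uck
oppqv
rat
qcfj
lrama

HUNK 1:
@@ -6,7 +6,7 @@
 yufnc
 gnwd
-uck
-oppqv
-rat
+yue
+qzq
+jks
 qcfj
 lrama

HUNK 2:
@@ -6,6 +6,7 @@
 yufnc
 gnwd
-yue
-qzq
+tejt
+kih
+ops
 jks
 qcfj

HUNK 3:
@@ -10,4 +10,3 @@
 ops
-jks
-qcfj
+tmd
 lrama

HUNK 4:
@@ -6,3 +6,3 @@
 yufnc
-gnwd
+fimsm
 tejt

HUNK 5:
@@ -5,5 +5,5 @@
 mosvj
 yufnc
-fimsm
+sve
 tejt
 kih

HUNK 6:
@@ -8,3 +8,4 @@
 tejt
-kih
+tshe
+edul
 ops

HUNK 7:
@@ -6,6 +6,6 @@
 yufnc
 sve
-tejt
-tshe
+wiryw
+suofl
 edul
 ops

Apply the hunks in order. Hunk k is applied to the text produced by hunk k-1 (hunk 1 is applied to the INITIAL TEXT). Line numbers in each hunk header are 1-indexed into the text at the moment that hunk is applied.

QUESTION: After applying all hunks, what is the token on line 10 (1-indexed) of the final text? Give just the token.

Answer: edul

Derivation:
Hunk 1: at line 6 remove [uck,oppqv,rat] add [yue,qzq,jks] -> 12 lines: wix eyln znqva qqb mosvj yufnc gnwd yue qzq jks qcfj lrama
Hunk 2: at line 6 remove [yue,qzq] add [tejt,kih,ops] -> 13 lines: wix eyln znqva qqb mosvj yufnc gnwd tejt kih ops jks qcfj lrama
Hunk 3: at line 10 remove [jks,qcfj] add [tmd] -> 12 lines: wix eyln znqva qqb mosvj yufnc gnwd tejt kih ops tmd lrama
Hunk 4: at line 6 remove [gnwd] add [fimsm] -> 12 lines: wix eyln znqva qqb mosvj yufnc fimsm tejt kih ops tmd lrama
Hunk 5: at line 5 remove [fimsm] add [sve] -> 12 lines: wix eyln znqva qqb mosvj yufnc sve tejt kih ops tmd lrama
Hunk 6: at line 8 remove [kih] add [tshe,edul] -> 13 lines: wix eyln znqva qqb mosvj yufnc sve tejt tshe edul ops tmd lrama
Hunk 7: at line 6 remove [tejt,tshe] add [wiryw,suofl] -> 13 lines: wix eyln znqva qqb mosvj yufnc sve wiryw suofl edul ops tmd lrama
Final line 10: edul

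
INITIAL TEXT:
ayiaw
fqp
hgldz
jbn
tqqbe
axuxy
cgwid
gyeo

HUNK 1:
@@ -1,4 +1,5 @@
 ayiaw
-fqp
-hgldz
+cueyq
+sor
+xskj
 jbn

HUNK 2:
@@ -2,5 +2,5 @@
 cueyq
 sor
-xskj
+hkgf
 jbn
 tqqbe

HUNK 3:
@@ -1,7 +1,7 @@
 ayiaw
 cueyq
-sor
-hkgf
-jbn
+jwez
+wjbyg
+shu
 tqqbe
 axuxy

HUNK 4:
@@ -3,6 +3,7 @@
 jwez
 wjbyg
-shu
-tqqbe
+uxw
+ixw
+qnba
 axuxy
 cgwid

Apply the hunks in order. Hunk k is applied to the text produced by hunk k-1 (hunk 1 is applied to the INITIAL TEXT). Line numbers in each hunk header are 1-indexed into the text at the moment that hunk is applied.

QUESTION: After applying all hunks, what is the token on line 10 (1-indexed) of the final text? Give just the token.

Answer: gyeo

Derivation:
Hunk 1: at line 1 remove [fqp,hgldz] add [cueyq,sor,xskj] -> 9 lines: ayiaw cueyq sor xskj jbn tqqbe axuxy cgwid gyeo
Hunk 2: at line 2 remove [xskj] add [hkgf] -> 9 lines: ayiaw cueyq sor hkgf jbn tqqbe axuxy cgwid gyeo
Hunk 3: at line 1 remove [sor,hkgf,jbn] add [jwez,wjbyg,shu] -> 9 lines: ayiaw cueyq jwez wjbyg shu tqqbe axuxy cgwid gyeo
Hunk 4: at line 3 remove [shu,tqqbe] add [uxw,ixw,qnba] -> 10 lines: ayiaw cueyq jwez wjbyg uxw ixw qnba axuxy cgwid gyeo
Final line 10: gyeo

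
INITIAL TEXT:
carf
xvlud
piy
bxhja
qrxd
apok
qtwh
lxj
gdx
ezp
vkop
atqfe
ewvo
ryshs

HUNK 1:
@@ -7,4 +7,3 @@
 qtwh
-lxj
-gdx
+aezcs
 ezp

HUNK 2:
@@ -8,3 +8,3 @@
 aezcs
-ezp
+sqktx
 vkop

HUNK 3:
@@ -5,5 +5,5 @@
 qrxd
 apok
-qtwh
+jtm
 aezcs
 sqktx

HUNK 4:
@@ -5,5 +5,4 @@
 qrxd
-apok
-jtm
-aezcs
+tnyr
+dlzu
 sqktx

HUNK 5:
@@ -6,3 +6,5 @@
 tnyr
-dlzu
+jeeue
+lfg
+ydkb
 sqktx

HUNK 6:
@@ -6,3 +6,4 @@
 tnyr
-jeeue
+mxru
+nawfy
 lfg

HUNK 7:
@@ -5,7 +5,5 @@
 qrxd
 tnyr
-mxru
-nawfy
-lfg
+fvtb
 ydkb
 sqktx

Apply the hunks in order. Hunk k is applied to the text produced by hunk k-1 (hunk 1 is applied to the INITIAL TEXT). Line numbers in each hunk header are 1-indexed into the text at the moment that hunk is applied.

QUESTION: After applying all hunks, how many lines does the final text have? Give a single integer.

Answer: 13

Derivation:
Hunk 1: at line 7 remove [lxj,gdx] add [aezcs] -> 13 lines: carf xvlud piy bxhja qrxd apok qtwh aezcs ezp vkop atqfe ewvo ryshs
Hunk 2: at line 8 remove [ezp] add [sqktx] -> 13 lines: carf xvlud piy bxhja qrxd apok qtwh aezcs sqktx vkop atqfe ewvo ryshs
Hunk 3: at line 5 remove [qtwh] add [jtm] -> 13 lines: carf xvlud piy bxhja qrxd apok jtm aezcs sqktx vkop atqfe ewvo ryshs
Hunk 4: at line 5 remove [apok,jtm,aezcs] add [tnyr,dlzu] -> 12 lines: carf xvlud piy bxhja qrxd tnyr dlzu sqktx vkop atqfe ewvo ryshs
Hunk 5: at line 6 remove [dlzu] add [jeeue,lfg,ydkb] -> 14 lines: carf xvlud piy bxhja qrxd tnyr jeeue lfg ydkb sqktx vkop atqfe ewvo ryshs
Hunk 6: at line 6 remove [jeeue] add [mxru,nawfy] -> 15 lines: carf xvlud piy bxhja qrxd tnyr mxru nawfy lfg ydkb sqktx vkop atqfe ewvo ryshs
Hunk 7: at line 5 remove [mxru,nawfy,lfg] add [fvtb] -> 13 lines: carf xvlud piy bxhja qrxd tnyr fvtb ydkb sqktx vkop atqfe ewvo ryshs
Final line count: 13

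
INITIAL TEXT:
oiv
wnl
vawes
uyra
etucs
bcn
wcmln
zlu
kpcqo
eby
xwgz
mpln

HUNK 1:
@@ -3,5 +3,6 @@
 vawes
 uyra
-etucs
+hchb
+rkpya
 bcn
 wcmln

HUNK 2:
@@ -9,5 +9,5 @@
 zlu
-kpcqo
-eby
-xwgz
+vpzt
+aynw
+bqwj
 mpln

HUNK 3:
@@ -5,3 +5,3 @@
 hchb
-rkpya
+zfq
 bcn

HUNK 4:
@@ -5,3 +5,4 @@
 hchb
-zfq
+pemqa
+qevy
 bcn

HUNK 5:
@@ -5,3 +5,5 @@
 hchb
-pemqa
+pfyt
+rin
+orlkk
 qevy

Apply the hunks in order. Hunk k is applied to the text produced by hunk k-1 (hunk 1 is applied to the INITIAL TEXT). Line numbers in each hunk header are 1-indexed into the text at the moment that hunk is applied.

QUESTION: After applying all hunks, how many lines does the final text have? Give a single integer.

Answer: 16

Derivation:
Hunk 1: at line 3 remove [etucs] add [hchb,rkpya] -> 13 lines: oiv wnl vawes uyra hchb rkpya bcn wcmln zlu kpcqo eby xwgz mpln
Hunk 2: at line 9 remove [kpcqo,eby,xwgz] add [vpzt,aynw,bqwj] -> 13 lines: oiv wnl vawes uyra hchb rkpya bcn wcmln zlu vpzt aynw bqwj mpln
Hunk 3: at line 5 remove [rkpya] add [zfq] -> 13 lines: oiv wnl vawes uyra hchb zfq bcn wcmln zlu vpzt aynw bqwj mpln
Hunk 4: at line 5 remove [zfq] add [pemqa,qevy] -> 14 lines: oiv wnl vawes uyra hchb pemqa qevy bcn wcmln zlu vpzt aynw bqwj mpln
Hunk 5: at line 5 remove [pemqa] add [pfyt,rin,orlkk] -> 16 lines: oiv wnl vawes uyra hchb pfyt rin orlkk qevy bcn wcmln zlu vpzt aynw bqwj mpln
Final line count: 16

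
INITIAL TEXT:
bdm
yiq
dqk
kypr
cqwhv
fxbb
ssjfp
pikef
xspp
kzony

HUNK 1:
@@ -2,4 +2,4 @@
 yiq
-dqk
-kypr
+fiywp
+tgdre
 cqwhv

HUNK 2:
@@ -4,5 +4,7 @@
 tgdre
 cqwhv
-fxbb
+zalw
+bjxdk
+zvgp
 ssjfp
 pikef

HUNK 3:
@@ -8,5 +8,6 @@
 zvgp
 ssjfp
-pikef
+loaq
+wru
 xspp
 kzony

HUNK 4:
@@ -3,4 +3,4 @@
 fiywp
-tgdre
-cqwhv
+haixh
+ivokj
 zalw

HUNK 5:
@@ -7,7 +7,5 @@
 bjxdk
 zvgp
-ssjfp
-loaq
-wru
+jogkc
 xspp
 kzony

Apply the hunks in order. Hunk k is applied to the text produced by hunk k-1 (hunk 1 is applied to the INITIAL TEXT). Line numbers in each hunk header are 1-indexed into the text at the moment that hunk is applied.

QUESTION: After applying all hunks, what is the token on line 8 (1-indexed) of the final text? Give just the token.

Hunk 1: at line 2 remove [dqk,kypr] add [fiywp,tgdre] -> 10 lines: bdm yiq fiywp tgdre cqwhv fxbb ssjfp pikef xspp kzony
Hunk 2: at line 4 remove [fxbb] add [zalw,bjxdk,zvgp] -> 12 lines: bdm yiq fiywp tgdre cqwhv zalw bjxdk zvgp ssjfp pikef xspp kzony
Hunk 3: at line 8 remove [pikef] add [loaq,wru] -> 13 lines: bdm yiq fiywp tgdre cqwhv zalw bjxdk zvgp ssjfp loaq wru xspp kzony
Hunk 4: at line 3 remove [tgdre,cqwhv] add [haixh,ivokj] -> 13 lines: bdm yiq fiywp haixh ivokj zalw bjxdk zvgp ssjfp loaq wru xspp kzony
Hunk 5: at line 7 remove [ssjfp,loaq,wru] add [jogkc] -> 11 lines: bdm yiq fiywp haixh ivokj zalw bjxdk zvgp jogkc xspp kzony
Final line 8: zvgp

Answer: zvgp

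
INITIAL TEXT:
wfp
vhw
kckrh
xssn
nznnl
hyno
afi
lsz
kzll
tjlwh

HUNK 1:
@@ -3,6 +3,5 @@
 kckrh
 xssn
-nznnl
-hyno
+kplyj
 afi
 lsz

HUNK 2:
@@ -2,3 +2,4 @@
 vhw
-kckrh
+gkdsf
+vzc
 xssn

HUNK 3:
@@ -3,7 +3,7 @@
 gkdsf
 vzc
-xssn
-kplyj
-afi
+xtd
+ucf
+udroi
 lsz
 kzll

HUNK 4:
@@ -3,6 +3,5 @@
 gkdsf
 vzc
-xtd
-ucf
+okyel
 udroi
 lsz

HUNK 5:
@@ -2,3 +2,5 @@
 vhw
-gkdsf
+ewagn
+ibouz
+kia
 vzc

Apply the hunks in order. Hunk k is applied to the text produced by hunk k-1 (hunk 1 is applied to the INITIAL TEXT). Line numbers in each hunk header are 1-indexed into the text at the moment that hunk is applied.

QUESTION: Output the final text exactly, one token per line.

Answer: wfp
vhw
ewagn
ibouz
kia
vzc
okyel
udroi
lsz
kzll
tjlwh

Derivation:
Hunk 1: at line 3 remove [nznnl,hyno] add [kplyj] -> 9 lines: wfp vhw kckrh xssn kplyj afi lsz kzll tjlwh
Hunk 2: at line 2 remove [kckrh] add [gkdsf,vzc] -> 10 lines: wfp vhw gkdsf vzc xssn kplyj afi lsz kzll tjlwh
Hunk 3: at line 3 remove [xssn,kplyj,afi] add [xtd,ucf,udroi] -> 10 lines: wfp vhw gkdsf vzc xtd ucf udroi lsz kzll tjlwh
Hunk 4: at line 3 remove [xtd,ucf] add [okyel] -> 9 lines: wfp vhw gkdsf vzc okyel udroi lsz kzll tjlwh
Hunk 5: at line 2 remove [gkdsf] add [ewagn,ibouz,kia] -> 11 lines: wfp vhw ewagn ibouz kia vzc okyel udroi lsz kzll tjlwh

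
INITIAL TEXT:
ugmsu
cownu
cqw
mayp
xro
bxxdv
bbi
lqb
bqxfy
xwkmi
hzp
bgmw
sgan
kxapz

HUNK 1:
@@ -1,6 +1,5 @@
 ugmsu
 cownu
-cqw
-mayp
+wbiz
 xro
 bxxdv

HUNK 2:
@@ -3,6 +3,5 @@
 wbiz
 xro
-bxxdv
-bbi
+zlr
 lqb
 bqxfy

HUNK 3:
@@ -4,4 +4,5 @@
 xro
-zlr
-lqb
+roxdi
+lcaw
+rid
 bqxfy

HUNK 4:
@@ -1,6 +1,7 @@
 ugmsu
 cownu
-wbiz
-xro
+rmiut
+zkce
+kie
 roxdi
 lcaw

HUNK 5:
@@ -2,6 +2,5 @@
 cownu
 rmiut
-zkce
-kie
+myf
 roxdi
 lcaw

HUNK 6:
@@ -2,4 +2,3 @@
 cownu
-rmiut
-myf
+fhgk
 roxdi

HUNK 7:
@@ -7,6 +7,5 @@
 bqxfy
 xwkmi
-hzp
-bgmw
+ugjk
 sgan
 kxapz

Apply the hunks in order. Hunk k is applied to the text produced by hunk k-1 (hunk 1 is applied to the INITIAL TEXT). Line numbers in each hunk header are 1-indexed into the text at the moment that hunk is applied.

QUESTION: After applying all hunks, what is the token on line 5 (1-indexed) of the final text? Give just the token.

Hunk 1: at line 1 remove [cqw,mayp] add [wbiz] -> 13 lines: ugmsu cownu wbiz xro bxxdv bbi lqb bqxfy xwkmi hzp bgmw sgan kxapz
Hunk 2: at line 3 remove [bxxdv,bbi] add [zlr] -> 12 lines: ugmsu cownu wbiz xro zlr lqb bqxfy xwkmi hzp bgmw sgan kxapz
Hunk 3: at line 4 remove [zlr,lqb] add [roxdi,lcaw,rid] -> 13 lines: ugmsu cownu wbiz xro roxdi lcaw rid bqxfy xwkmi hzp bgmw sgan kxapz
Hunk 4: at line 1 remove [wbiz,xro] add [rmiut,zkce,kie] -> 14 lines: ugmsu cownu rmiut zkce kie roxdi lcaw rid bqxfy xwkmi hzp bgmw sgan kxapz
Hunk 5: at line 2 remove [zkce,kie] add [myf] -> 13 lines: ugmsu cownu rmiut myf roxdi lcaw rid bqxfy xwkmi hzp bgmw sgan kxapz
Hunk 6: at line 2 remove [rmiut,myf] add [fhgk] -> 12 lines: ugmsu cownu fhgk roxdi lcaw rid bqxfy xwkmi hzp bgmw sgan kxapz
Hunk 7: at line 7 remove [hzp,bgmw] add [ugjk] -> 11 lines: ugmsu cownu fhgk roxdi lcaw rid bqxfy xwkmi ugjk sgan kxapz
Final line 5: lcaw

Answer: lcaw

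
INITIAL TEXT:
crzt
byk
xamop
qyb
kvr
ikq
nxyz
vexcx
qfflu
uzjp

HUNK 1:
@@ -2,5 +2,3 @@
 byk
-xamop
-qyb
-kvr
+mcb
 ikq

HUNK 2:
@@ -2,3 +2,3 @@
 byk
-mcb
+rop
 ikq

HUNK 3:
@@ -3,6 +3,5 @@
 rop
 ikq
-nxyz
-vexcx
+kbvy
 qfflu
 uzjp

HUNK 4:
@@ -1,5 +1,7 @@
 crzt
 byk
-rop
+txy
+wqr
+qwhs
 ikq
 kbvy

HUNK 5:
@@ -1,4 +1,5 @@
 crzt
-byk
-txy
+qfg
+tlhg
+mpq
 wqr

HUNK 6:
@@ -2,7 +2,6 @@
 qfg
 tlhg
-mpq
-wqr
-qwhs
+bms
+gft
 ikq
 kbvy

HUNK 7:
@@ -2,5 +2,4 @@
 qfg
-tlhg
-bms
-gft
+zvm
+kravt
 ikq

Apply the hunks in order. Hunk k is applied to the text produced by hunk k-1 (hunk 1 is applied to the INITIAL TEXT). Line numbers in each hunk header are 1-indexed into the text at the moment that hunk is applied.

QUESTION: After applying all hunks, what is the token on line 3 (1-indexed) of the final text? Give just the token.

Hunk 1: at line 2 remove [xamop,qyb,kvr] add [mcb] -> 8 lines: crzt byk mcb ikq nxyz vexcx qfflu uzjp
Hunk 2: at line 2 remove [mcb] add [rop] -> 8 lines: crzt byk rop ikq nxyz vexcx qfflu uzjp
Hunk 3: at line 3 remove [nxyz,vexcx] add [kbvy] -> 7 lines: crzt byk rop ikq kbvy qfflu uzjp
Hunk 4: at line 1 remove [rop] add [txy,wqr,qwhs] -> 9 lines: crzt byk txy wqr qwhs ikq kbvy qfflu uzjp
Hunk 5: at line 1 remove [byk,txy] add [qfg,tlhg,mpq] -> 10 lines: crzt qfg tlhg mpq wqr qwhs ikq kbvy qfflu uzjp
Hunk 6: at line 2 remove [mpq,wqr,qwhs] add [bms,gft] -> 9 lines: crzt qfg tlhg bms gft ikq kbvy qfflu uzjp
Hunk 7: at line 2 remove [tlhg,bms,gft] add [zvm,kravt] -> 8 lines: crzt qfg zvm kravt ikq kbvy qfflu uzjp
Final line 3: zvm

Answer: zvm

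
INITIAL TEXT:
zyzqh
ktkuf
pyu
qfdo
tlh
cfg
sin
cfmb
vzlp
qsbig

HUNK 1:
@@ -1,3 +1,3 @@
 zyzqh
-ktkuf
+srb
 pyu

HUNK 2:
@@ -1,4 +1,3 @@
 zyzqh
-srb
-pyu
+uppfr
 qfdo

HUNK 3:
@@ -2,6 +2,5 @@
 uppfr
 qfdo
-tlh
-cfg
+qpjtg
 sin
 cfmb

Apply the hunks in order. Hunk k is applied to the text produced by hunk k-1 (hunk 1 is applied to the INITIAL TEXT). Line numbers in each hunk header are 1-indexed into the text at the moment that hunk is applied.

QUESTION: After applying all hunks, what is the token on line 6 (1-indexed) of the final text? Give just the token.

Answer: cfmb

Derivation:
Hunk 1: at line 1 remove [ktkuf] add [srb] -> 10 lines: zyzqh srb pyu qfdo tlh cfg sin cfmb vzlp qsbig
Hunk 2: at line 1 remove [srb,pyu] add [uppfr] -> 9 lines: zyzqh uppfr qfdo tlh cfg sin cfmb vzlp qsbig
Hunk 3: at line 2 remove [tlh,cfg] add [qpjtg] -> 8 lines: zyzqh uppfr qfdo qpjtg sin cfmb vzlp qsbig
Final line 6: cfmb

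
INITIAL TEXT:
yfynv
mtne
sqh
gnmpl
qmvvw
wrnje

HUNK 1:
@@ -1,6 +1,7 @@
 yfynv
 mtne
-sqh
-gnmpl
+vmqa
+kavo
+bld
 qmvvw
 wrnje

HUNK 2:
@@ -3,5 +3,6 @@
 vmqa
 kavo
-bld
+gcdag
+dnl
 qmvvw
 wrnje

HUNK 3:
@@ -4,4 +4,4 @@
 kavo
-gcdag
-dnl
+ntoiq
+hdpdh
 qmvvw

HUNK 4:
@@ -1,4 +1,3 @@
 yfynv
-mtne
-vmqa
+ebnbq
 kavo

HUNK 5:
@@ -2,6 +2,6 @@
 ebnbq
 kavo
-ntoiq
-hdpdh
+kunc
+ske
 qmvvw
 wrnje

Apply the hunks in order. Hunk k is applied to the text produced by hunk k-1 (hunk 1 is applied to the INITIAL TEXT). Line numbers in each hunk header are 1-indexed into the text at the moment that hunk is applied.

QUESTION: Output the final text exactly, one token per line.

Answer: yfynv
ebnbq
kavo
kunc
ske
qmvvw
wrnje

Derivation:
Hunk 1: at line 1 remove [sqh,gnmpl] add [vmqa,kavo,bld] -> 7 lines: yfynv mtne vmqa kavo bld qmvvw wrnje
Hunk 2: at line 3 remove [bld] add [gcdag,dnl] -> 8 lines: yfynv mtne vmqa kavo gcdag dnl qmvvw wrnje
Hunk 3: at line 4 remove [gcdag,dnl] add [ntoiq,hdpdh] -> 8 lines: yfynv mtne vmqa kavo ntoiq hdpdh qmvvw wrnje
Hunk 4: at line 1 remove [mtne,vmqa] add [ebnbq] -> 7 lines: yfynv ebnbq kavo ntoiq hdpdh qmvvw wrnje
Hunk 5: at line 2 remove [ntoiq,hdpdh] add [kunc,ske] -> 7 lines: yfynv ebnbq kavo kunc ske qmvvw wrnje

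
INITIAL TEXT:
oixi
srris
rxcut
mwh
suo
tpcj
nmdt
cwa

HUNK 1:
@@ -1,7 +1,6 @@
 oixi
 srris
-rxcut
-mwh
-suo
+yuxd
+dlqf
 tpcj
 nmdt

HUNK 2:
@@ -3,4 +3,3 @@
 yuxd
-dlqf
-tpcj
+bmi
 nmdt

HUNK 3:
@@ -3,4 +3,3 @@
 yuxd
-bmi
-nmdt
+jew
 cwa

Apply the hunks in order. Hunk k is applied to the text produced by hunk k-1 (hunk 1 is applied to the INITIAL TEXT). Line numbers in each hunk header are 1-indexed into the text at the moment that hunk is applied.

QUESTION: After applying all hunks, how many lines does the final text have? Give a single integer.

Answer: 5

Derivation:
Hunk 1: at line 1 remove [rxcut,mwh,suo] add [yuxd,dlqf] -> 7 lines: oixi srris yuxd dlqf tpcj nmdt cwa
Hunk 2: at line 3 remove [dlqf,tpcj] add [bmi] -> 6 lines: oixi srris yuxd bmi nmdt cwa
Hunk 3: at line 3 remove [bmi,nmdt] add [jew] -> 5 lines: oixi srris yuxd jew cwa
Final line count: 5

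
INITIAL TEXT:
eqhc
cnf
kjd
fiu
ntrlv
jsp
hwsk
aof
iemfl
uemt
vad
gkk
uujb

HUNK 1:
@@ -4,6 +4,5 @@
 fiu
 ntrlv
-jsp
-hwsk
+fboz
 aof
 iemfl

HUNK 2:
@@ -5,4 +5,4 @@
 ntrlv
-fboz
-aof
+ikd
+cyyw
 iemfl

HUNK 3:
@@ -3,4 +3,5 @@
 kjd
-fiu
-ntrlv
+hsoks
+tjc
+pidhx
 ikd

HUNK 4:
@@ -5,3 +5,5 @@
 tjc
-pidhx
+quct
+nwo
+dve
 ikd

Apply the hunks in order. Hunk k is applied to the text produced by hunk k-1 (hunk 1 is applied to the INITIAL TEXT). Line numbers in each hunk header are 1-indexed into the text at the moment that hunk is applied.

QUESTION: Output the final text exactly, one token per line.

Answer: eqhc
cnf
kjd
hsoks
tjc
quct
nwo
dve
ikd
cyyw
iemfl
uemt
vad
gkk
uujb

Derivation:
Hunk 1: at line 4 remove [jsp,hwsk] add [fboz] -> 12 lines: eqhc cnf kjd fiu ntrlv fboz aof iemfl uemt vad gkk uujb
Hunk 2: at line 5 remove [fboz,aof] add [ikd,cyyw] -> 12 lines: eqhc cnf kjd fiu ntrlv ikd cyyw iemfl uemt vad gkk uujb
Hunk 3: at line 3 remove [fiu,ntrlv] add [hsoks,tjc,pidhx] -> 13 lines: eqhc cnf kjd hsoks tjc pidhx ikd cyyw iemfl uemt vad gkk uujb
Hunk 4: at line 5 remove [pidhx] add [quct,nwo,dve] -> 15 lines: eqhc cnf kjd hsoks tjc quct nwo dve ikd cyyw iemfl uemt vad gkk uujb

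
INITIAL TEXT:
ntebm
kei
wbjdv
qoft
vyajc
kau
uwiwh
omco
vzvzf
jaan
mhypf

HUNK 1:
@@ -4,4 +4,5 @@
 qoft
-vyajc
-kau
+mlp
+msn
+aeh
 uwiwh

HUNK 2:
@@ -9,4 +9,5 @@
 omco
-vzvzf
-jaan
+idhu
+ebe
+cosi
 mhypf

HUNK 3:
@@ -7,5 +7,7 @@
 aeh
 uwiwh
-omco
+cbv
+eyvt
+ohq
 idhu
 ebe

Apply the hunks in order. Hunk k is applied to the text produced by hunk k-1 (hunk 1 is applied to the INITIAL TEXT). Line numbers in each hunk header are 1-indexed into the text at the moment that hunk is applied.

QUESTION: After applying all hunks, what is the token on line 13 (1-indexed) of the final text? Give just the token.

Answer: ebe

Derivation:
Hunk 1: at line 4 remove [vyajc,kau] add [mlp,msn,aeh] -> 12 lines: ntebm kei wbjdv qoft mlp msn aeh uwiwh omco vzvzf jaan mhypf
Hunk 2: at line 9 remove [vzvzf,jaan] add [idhu,ebe,cosi] -> 13 lines: ntebm kei wbjdv qoft mlp msn aeh uwiwh omco idhu ebe cosi mhypf
Hunk 3: at line 7 remove [omco] add [cbv,eyvt,ohq] -> 15 lines: ntebm kei wbjdv qoft mlp msn aeh uwiwh cbv eyvt ohq idhu ebe cosi mhypf
Final line 13: ebe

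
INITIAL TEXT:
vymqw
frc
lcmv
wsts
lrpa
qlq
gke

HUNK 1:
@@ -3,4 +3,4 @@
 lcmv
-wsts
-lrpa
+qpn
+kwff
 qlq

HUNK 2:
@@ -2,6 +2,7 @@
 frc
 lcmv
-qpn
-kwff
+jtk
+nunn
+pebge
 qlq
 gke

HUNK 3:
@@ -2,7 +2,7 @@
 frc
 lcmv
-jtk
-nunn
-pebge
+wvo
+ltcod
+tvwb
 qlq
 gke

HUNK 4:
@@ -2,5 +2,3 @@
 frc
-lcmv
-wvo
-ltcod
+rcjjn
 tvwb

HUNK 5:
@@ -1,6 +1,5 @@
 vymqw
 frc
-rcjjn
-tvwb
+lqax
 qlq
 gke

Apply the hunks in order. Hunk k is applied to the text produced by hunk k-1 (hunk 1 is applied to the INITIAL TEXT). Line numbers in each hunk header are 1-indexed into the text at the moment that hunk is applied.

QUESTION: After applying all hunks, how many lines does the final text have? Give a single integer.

Answer: 5

Derivation:
Hunk 1: at line 3 remove [wsts,lrpa] add [qpn,kwff] -> 7 lines: vymqw frc lcmv qpn kwff qlq gke
Hunk 2: at line 2 remove [qpn,kwff] add [jtk,nunn,pebge] -> 8 lines: vymqw frc lcmv jtk nunn pebge qlq gke
Hunk 3: at line 2 remove [jtk,nunn,pebge] add [wvo,ltcod,tvwb] -> 8 lines: vymqw frc lcmv wvo ltcod tvwb qlq gke
Hunk 4: at line 2 remove [lcmv,wvo,ltcod] add [rcjjn] -> 6 lines: vymqw frc rcjjn tvwb qlq gke
Hunk 5: at line 1 remove [rcjjn,tvwb] add [lqax] -> 5 lines: vymqw frc lqax qlq gke
Final line count: 5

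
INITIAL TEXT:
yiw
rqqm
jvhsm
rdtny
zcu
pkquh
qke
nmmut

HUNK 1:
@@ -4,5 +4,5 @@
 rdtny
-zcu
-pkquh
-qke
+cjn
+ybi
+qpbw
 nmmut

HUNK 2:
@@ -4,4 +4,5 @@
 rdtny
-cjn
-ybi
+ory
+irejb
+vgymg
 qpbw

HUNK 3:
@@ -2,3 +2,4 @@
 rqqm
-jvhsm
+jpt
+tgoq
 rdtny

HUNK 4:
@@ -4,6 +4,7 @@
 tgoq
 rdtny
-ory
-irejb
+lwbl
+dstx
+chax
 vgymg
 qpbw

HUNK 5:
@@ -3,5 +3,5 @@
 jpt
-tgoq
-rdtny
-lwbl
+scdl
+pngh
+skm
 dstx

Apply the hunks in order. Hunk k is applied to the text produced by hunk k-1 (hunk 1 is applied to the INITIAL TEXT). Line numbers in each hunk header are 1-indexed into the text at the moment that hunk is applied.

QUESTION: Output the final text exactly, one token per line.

Answer: yiw
rqqm
jpt
scdl
pngh
skm
dstx
chax
vgymg
qpbw
nmmut

Derivation:
Hunk 1: at line 4 remove [zcu,pkquh,qke] add [cjn,ybi,qpbw] -> 8 lines: yiw rqqm jvhsm rdtny cjn ybi qpbw nmmut
Hunk 2: at line 4 remove [cjn,ybi] add [ory,irejb,vgymg] -> 9 lines: yiw rqqm jvhsm rdtny ory irejb vgymg qpbw nmmut
Hunk 3: at line 2 remove [jvhsm] add [jpt,tgoq] -> 10 lines: yiw rqqm jpt tgoq rdtny ory irejb vgymg qpbw nmmut
Hunk 4: at line 4 remove [ory,irejb] add [lwbl,dstx,chax] -> 11 lines: yiw rqqm jpt tgoq rdtny lwbl dstx chax vgymg qpbw nmmut
Hunk 5: at line 3 remove [tgoq,rdtny,lwbl] add [scdl,pngh,skm] -> 11 lines: yiw rqqm jpt scdl pngh skm dstx chax vgymg qpbw nmmut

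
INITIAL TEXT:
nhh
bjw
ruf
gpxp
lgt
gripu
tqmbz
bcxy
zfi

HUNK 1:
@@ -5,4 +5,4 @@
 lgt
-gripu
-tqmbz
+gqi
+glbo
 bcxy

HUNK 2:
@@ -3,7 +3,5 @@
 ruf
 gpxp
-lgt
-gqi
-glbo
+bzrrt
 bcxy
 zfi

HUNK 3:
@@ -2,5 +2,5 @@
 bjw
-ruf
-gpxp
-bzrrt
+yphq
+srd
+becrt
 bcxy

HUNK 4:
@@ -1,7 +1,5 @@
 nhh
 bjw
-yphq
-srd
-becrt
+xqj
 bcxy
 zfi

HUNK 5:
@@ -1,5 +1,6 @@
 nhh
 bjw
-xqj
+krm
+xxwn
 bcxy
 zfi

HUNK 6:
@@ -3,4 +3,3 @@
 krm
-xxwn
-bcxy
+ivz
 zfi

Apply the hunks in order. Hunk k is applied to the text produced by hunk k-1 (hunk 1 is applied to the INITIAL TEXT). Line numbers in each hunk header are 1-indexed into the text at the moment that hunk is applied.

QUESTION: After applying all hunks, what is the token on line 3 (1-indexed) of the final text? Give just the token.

Answer: krm

Derivation:
Hunk 1: at line 5 remove [gripu,tqmbz] add [gqi,glbo] -> 9 lines: nhh bjw ruf gpxp lgt gqi glbo bcxy zfi
Hunk 2: at line 3 remove [lgt,gqi,glbo] add [bzrrt] -> 7 lines: nhh bjw ruf gpxp bzrrt bcxy zfi
Hunk 3: at line 2 remove [ruf,gpxp,bzrrt] add [yphq,srd,becrt] -> 7 lines: nhh bjw yphq srd becrt bcxy zfi
Hunk 4: at line 1 remove [yphq,srd,becrt] add [xqj] -> 5 lines: nhh bjw xqj bcxy zfi
Hunk 5: at line 1 remove [xqj] add [krm,xxwn] -> 6 lines: nhh bjw krm xxwn bcxy zfi
Hunk 6: at line 3 remove [xxwn,bcxy] add [ivz] -> 5 lines: nhh bjw krm ivz zfi
Final line 3: krm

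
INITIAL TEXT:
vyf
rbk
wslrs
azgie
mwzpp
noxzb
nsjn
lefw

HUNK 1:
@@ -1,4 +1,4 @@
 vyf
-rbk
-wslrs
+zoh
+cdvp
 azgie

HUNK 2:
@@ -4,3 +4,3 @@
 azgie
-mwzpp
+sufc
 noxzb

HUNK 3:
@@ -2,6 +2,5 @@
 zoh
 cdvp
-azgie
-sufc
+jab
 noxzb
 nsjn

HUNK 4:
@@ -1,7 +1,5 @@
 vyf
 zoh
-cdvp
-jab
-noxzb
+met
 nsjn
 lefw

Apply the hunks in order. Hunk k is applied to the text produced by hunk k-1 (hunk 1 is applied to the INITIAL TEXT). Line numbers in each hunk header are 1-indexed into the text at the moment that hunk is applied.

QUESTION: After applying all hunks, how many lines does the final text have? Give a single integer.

Hunk 1: at line 1 remove [rbk,wslrs] add [zoh,cdvp] -> 8 lines: vyf zoh cdvp azgie mwzpp noxzb nsjn lefw
Hunk 2: at line 4 remove [mwzpp] add [sufc] -> 8 lines: vyf zoh cdvp azgie sufc noxzb nsjn lefw
Hunk 3: at line 2 remove [azgie,sufc] add [jab] -> 7 lines: vyf zoh cdvp jab noxzb nsjn lefw
Hunk 4: at line 1 remove [cdvp,jab,noxzb] add [met] -> 5 lines: vyf zoh met nsjn lefw
Final line count: 5

Answer: 5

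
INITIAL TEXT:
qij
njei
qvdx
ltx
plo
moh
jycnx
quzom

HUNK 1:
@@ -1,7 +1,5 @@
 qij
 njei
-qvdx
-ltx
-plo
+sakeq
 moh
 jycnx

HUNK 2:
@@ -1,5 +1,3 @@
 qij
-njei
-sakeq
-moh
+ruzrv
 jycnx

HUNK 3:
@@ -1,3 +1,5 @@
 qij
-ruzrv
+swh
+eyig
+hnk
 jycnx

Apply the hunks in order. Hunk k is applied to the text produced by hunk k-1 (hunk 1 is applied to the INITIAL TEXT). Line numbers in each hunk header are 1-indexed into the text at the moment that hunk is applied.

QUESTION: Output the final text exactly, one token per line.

Answer: qij
swh
eyig
hnk
jycnx
quzom

Derivation:
Hunk 1: at line 1 remove [qvdx,ltx,plo] add [sakeq] -> 6 lines: qij njei sakeq moh jycnx quzom
Hunk 2: at line 1 remove [njei,sakeq,moh] add [ruzrv] -> 4 lines: qij ruzrv jycnx quzom
Hunk 3: at line 1 remove [ruzrv] add [swh,eyig,hnk] -> 6 lines: qij swh eyig hnk jycnx quzom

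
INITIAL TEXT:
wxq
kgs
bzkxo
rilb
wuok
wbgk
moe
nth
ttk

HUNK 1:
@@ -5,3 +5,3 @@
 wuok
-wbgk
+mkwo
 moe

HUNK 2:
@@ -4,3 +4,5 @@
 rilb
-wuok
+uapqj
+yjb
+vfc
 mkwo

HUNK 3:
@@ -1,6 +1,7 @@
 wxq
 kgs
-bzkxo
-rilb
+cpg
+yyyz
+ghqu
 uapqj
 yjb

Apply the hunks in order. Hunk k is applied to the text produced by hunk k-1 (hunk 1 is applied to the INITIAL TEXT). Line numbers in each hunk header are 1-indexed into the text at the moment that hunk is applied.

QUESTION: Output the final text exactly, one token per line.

Answer: wxq
kgs
cpg
yyyz
ghqu
uapqj
yjb
vfc
mkwo
moe
nth
ttk

Derivation:
Hunk 1: at line 5 remove [wbgk] add [mkwo] -> 9 lines: wxq kgs bzkxo rilb wuok mkwo moe nth ttk
Hunk 2: at line 4 remove [wuok] add [uapqj,yjb,vfc] -> 11 lines: wxq kgs bzkxo rilb uapqj yjb vfc mkwo moe nth ttk
Hunk 3: at line 1 remove [bzkxo,rilb] add [cpg,yyyz,ghqu] -> 12 lines: wxq kgs cpg yyyz ghqu uapqj yjb vfc mkwo moe nth ttk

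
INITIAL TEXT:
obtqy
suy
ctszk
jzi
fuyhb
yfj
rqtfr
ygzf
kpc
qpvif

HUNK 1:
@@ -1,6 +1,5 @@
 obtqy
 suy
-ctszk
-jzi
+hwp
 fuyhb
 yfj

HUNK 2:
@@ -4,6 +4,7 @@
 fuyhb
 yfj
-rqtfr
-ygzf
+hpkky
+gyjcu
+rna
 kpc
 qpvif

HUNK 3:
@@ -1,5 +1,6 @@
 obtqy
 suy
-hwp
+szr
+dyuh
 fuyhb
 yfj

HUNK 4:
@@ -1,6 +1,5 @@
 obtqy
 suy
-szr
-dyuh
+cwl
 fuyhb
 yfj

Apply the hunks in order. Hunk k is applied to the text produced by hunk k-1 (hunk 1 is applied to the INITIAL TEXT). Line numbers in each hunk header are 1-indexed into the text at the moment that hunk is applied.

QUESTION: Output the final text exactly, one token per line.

Hunk 1: at line 1 remove [ctszk,jzi] add [hwp] -> 9 lines: obtqy suy hwp fuyhb yfj rqtfr ygzf kpc qpvif
Hunk 2: at line 4 remove [rqtfr,ygzf] add [hpkky,gyjcu,rna] -> 10 lines: obtqy suy hwp fuyhb yfj hpkky gyjcu rna kpc qpvif
Hunk 3: at line 1 remove [hwp] add [szr,dyuh] -> 11 lines: obtqy suy szr dyuh fuyhb yfj hpkky gyjcu rna kpc qpvif
Hunk 4: at line 1 remove [szr,dyuh] add [cwl] -> 10 lines: obtqy suy cwl fuyhb yfj hpkky gyjcu rna kpc qpvif

Answer: obtqy
suy
cwl
fuyhb
yfj
hpkky
gyjcu
rna
kpc
qpvif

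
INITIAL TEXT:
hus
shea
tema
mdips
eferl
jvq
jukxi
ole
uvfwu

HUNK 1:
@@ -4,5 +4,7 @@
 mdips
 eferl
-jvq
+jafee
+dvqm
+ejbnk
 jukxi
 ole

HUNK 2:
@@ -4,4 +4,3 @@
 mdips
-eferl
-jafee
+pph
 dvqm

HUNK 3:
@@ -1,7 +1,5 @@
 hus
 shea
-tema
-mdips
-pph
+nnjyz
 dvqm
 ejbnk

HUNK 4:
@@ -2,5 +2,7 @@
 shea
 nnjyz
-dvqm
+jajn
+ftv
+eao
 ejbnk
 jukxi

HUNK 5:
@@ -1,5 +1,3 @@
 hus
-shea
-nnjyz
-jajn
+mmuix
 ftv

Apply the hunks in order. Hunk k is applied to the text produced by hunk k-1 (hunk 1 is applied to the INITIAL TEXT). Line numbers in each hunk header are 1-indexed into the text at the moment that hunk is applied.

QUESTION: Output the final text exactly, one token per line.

Answer: hus
mmuix
ftv
eao
ejbnk
jukxi
ole
uvfwu

Derivation:
Hunk 1: at line 4 remove [jvq] add [jafee,dvqm,ejbnk] -> 11 lines: hus shea tema mdips eferl jafee dvqm ejbnk jukxi ole uvfwu
Hunk 2: at line 4 remove [eferl,jafee] add [pph] -> 10 lines: hus shea tema mdips pph dvqm ejbnk jukxi ole uvfwu
Hunk 3: at line 1 remove [tema,mdips,pph] add [nnjyz] -> 8 lines: hus shea nnjyz dvqm ejbnk jukxi ole uvfwu
Hunk 4: at line 2 remove [dvqm] add [jajn,ftv,eao] -> 10 lines: hus shea nnjyz jajn ftv eao ejbnk jukxi ole uvfwu
Hunk 5: at line 1 remove [shea,nnjyz,jajn] add [mmuix] -> 8 lines: hus mmuix ftv eao ejbnk jukxi ole uvfwu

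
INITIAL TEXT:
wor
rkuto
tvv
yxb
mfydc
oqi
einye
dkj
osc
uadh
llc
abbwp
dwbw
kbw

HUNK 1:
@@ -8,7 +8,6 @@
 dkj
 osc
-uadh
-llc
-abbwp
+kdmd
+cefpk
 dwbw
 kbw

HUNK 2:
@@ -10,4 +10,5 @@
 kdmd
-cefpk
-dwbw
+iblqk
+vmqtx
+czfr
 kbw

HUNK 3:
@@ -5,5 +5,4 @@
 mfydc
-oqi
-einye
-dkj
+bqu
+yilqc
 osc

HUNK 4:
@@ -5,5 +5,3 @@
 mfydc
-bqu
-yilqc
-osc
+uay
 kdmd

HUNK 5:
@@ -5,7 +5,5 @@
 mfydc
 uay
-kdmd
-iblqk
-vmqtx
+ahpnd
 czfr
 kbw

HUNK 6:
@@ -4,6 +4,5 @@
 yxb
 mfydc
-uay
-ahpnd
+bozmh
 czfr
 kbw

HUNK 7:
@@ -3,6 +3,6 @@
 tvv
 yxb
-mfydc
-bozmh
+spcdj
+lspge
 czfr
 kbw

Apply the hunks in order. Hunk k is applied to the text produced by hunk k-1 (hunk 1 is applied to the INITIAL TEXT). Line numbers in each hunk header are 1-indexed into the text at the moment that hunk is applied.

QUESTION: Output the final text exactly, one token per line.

Answer: wor
rkuto
tvv
yxb
spcdj
lspge
czfr
kbw

Derivation:
Hunk 1: at line 8 remove [uadh,llc,abbwp] add [kdmd,cefpk] -> 13 lines: wor rkuto tvv yxb mfydc oqi einye dkj osc kdmd cefpk dwbw kbw
Hunk 2: at line 10 remove [cefpk,dwbw] add [iblqk,vmqtx,czfr] -> 14 lines: wor rkuto tvv yxb mfydc oqi einye dkj osc kdmd iblqk vmqtx czfr kbw
Hunk 3: at line 5 remove [oqi,einye,dkj] add [bqu,yilqc] -> 13 lines: wor rkuto tvv yxb mfydc bqu yilqc osc kdmd iblqk vmqtx czfr kbw
Hunk 4: at line 5 remove [bqu,yilqc,osc] add [uay] -> 11 lines: wor rkuto tvv yxb mfydc uay kdmd iblqk vmqtx czfr kbw
Hunk 5: at line 5 remove [kdmd,iblqk,vmqtx] add [ahpnd] -> 9 lines: wor rkuto tvv yxb mfydc uay ahpnd czfr kbw
Hunk 6: at line 4 remove [uay,ahpnd] add [bozmh] -> 8 lines: wor rkuto tvv yxb mfydc bozmh czfr kbw
Hunk 7: at line 3 remove [mfydc,bozmh] add [spcdj,lspge] -> 8 lines: wor rkuto tvv yxb spcdj lspge czfr kbw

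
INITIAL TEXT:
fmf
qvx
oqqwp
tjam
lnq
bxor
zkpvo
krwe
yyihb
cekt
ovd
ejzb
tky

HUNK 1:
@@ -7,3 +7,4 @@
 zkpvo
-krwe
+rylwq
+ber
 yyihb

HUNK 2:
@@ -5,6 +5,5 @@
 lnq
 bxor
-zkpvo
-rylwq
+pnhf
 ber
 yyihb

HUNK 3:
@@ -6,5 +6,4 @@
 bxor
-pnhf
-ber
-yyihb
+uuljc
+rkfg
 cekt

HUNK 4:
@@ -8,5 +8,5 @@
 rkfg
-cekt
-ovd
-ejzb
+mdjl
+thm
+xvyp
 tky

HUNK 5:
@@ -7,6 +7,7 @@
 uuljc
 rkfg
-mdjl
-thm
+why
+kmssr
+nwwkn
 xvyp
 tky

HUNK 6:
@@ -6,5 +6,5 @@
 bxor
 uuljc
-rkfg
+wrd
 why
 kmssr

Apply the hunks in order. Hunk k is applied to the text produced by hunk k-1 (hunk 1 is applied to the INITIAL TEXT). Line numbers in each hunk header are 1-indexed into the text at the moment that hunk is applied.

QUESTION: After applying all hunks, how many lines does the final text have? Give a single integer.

Answer: 13

Derivation:
Hunk 1: at line 7 remove [krwe] add [rylwq,ber] -> 14 lines: fmf qvx oqqwp tjam lnq bxor zkpvo rylwq ber yyihb cekt ovd ejzb tky
Hunk 2: at line 5 remove [zkpvo,rylwq] add [pnhf] -> 13 lines: fmf qvx oqqwp tjam lnq bxor pnhf ber yyihb cekt ovd ejzb tky
Hunk 3: at line 6 remove [pnhf,ber,yyihb] add [uuljc,rkfg] -> 12 lines: fmf qvx oqqwp tjam lnq bxor uuljc rkfg cekt ovd ejzb tky
Hunk 4: at line 8 remove [cekt,ovd,ejzb] add [mdjl,thm,xvyp] -> 12 lines: fmf qvx oqqwp tjam lnq bxor uuljc rkfg mdjl thm xvyp tky
Hunk 5: at line 7 remove [mdjl,thm] add [why,kmssr,nwwkn] -> 13 lines: fmf qvx oqqwp tjam lnq bxor uuljc rkfg why kmssr nwwkn xvyp tky
Hunk 6: at line 6 remove [rkfg] add [wrd] -> 13 lines: fmf qvx oqqwp tjam lnq bxor uuljc wrd why kmssr nwwkn xvyp tky
Final line count: 13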